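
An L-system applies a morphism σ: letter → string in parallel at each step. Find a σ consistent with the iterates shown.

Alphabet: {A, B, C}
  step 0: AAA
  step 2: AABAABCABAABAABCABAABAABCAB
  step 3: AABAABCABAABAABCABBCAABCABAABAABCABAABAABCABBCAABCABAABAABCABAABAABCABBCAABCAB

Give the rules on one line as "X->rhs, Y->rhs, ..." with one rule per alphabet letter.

  step 2 ⇒ step 3: AABAABCABAABAABCABAABAABCAB ⇒ AAB·AAB·CAB·AAB·AAB·CAB·BC·AAB·CAB·AAB·AAB·CAB·AAB·AAB·CAB·BC·AAB·CAB·AAB·AAB·CAB·AAB·AAB·CAB·BC·AAB·CAB
    A ↦ AAB
    B ↦ CAB
    C ↦ BC

A->AAB, B->CAB, C->BC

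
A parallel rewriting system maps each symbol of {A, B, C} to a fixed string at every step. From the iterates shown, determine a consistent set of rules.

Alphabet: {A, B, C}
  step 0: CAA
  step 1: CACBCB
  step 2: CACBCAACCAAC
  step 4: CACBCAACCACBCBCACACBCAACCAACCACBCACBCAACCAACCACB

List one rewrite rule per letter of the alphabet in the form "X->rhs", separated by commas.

  step 1 ⇒ step 2: CACBCB ⇒ CA·CB·CA·AC·CA·AC
    A ↦ CB
    B ↦ AC
    C ↦ CA

A->CB, B->AC, C->CA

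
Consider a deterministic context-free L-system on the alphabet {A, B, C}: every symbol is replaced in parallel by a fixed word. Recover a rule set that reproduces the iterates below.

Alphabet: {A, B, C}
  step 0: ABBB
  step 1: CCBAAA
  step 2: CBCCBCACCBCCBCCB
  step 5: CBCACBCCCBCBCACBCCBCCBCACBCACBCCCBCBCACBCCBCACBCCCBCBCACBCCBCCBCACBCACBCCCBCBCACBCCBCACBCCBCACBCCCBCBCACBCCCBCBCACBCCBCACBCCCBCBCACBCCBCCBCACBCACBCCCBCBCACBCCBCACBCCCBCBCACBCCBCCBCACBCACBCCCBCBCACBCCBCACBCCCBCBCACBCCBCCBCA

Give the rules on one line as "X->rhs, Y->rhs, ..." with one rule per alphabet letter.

A->CCB, B->A, C->CBC

  step 1 ⇒ step 2: CCBAAA ⇒ CBC·CBC·A·CCB·CCB·CCB
    A ↦ CCB
    B ↦ A
    C ↦ CBC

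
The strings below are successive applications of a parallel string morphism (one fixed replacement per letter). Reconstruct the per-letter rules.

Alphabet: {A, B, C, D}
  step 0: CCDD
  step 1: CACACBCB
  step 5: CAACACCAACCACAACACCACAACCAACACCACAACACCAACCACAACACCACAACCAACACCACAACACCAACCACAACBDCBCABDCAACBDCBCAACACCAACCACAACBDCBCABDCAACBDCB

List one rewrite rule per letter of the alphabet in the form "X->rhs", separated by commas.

A->AC, B->BD, C->CA, D->CB

  step 0 ⇒ step 1: CCDD ⇒ CA·CA·CB·CB
    C ↦ CA
    D ↦ CB
    A ↦ AC  (constrained at step 1)
    B ↦ BD  (constrained at step 1)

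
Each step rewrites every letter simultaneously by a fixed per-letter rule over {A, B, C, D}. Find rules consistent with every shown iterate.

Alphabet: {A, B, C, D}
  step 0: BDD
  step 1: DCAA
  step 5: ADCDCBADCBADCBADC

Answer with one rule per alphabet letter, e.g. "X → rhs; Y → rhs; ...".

  step 0 ⇒ step 1: BDD ⇒ DC·A·A
    B ↦ DC
    D ↦ A
    A ↦ B  (constrained at step 1)
    C ↦ DC  (constrained at step 1)

A->B, B->DC, C->DC, D->A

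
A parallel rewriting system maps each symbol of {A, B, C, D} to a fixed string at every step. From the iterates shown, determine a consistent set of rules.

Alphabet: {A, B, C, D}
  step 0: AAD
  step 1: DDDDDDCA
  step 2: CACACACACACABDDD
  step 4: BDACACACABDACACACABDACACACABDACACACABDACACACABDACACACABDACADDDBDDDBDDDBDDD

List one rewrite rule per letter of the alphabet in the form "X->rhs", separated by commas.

  step 1 ⇒ step 2: DDDDDDCA ⇒ CA·CA·CA·CA·CA·CA·B·DDD
    A ↦ DDD
    C ↦ B
    D ↦ CA
    B ↦ BDA  (constrained at step 2)

A->DDD, B->BDA, C->B, D->CA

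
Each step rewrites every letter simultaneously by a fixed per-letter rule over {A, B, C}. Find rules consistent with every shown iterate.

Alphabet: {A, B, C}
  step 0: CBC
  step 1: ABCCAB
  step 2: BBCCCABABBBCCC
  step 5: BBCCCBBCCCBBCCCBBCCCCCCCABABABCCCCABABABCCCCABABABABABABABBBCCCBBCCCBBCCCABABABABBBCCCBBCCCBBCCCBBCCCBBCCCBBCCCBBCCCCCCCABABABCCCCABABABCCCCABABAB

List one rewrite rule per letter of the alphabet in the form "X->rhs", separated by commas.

A->BBC, B->CC, C->AB

  step 1 ⇒ step 2: ABCCAB ⇒ BBC·CC·AB·AB·BBC·CC
    A ↦ BBC
    B ↦ CC
    C ↦ AB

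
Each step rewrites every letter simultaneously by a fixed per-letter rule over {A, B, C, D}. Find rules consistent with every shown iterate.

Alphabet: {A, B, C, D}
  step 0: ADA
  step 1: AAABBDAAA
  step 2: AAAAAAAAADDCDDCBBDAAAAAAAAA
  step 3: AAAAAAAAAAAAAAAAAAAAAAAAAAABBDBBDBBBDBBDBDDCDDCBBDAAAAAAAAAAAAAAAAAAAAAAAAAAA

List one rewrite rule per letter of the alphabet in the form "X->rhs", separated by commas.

A->AAA, B->DDC, C->B, D->BBD

  step 2 ⇒ step 3: AAAAAAAAADDCDDCBBDAAAAAAAAA ⇒ AAA·AAA·AAA·AAA·AAA·AAA·AAA·AAA·AAA·BBD·BBD·B·BBD·BBD·B·DDC·DDC·BBD·AAA·AAA·AAA·AAA·AAA·AAA·AAA·AAA·AAA
    A ↦ AAA
    B ↦ DDC
    C ↦ B
    D ↦ BBD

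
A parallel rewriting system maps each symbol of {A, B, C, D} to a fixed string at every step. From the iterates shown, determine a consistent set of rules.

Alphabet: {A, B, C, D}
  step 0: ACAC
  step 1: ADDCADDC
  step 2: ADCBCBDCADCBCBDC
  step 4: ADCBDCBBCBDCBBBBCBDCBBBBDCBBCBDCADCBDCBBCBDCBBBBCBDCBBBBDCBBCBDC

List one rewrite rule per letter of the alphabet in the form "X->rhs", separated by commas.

A->AD, B->BB, C->DC, D->CB

  step 1 ⇒ step 2: ADDCADDC ⇒ AD·CB·CB·DC·AD·CB·CB·DC
    A ↦ AD
    C ↦ DC
    D ↦ CB
    B ↦ BB  (constrained at step 2)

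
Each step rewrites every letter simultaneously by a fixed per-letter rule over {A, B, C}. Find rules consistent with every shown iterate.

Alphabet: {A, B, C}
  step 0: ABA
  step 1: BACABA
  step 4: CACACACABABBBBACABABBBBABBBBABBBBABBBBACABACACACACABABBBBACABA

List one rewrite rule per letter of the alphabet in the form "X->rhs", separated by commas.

  step 0 ⇒ step 1: ABA ⇒ BA·CA·BA
    A ↦ BA
    B ↦ CA
    C ↦ BBB  (constrained at step 1)

A->BA, B->CA, C->BBB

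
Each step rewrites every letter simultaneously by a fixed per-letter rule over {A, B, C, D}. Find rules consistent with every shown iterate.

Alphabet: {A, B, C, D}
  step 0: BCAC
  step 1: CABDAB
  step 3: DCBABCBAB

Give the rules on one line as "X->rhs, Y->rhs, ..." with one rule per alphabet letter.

A->D, B->C, C->AB, D->B

  step 0 ⇒ step 1: BCAC ⇒ C·AB·D·AB
    A ↦ D
    B ↦ C
    C ↦ AB
    D ↦ B  (constrained at step 1)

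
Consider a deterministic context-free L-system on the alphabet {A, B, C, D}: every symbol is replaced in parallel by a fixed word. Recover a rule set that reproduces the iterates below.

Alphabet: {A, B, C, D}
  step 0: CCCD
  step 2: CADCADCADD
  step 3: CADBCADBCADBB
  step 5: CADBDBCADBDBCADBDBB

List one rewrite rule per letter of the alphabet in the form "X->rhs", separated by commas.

A->D, B->D, C->CA, D->B

  step 2 ⇒ step 3: CADCADCADD ⇒ CA·D·B·CA·D·B·CA·D·B·B
    A ↦ D
    C ↦ CA
    D ↦ B
    B ↦ D  (constrained at step 3)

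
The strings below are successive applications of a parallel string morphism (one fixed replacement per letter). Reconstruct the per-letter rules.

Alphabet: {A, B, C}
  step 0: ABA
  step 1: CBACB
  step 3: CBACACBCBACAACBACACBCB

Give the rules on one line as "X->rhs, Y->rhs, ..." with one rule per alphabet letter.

  step 0 ⇒ step 1: ABA ⇒ CB·A·CB
    A ↦ CB
    B ↦ A
    C ↦ ACA  (constrained at step 1)

A->CB, B->A, C->ACA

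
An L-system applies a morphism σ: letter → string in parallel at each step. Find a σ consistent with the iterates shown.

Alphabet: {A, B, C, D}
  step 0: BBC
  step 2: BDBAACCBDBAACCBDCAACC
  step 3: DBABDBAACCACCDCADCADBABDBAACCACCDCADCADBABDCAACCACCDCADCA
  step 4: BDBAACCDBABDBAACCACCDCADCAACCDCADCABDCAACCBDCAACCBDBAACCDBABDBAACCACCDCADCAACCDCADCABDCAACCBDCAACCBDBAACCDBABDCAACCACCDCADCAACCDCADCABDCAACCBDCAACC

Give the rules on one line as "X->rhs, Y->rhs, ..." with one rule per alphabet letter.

  step 3 ⇒ step 4: DBABDBAACCACCDCADCADBABDBAACCACCDCADCADBABDCAACCACCDCADCA ⇒ B·DBA·ACC·DBA·B·DBA·ACC·ACC·DCA·DCA·ACC·DCA·DCA·B·DCA·ACC·B·DCA·ACC·B·DBA·ACC·DBA·B·DBA·ACC·ACC·DCA·DCA·ACC·DCA·DCA·B·DCA·ACC·B·DCA·ACC·B·DBA·ACC·DBA·B·DCA·ACC·ACC·DCA·DCA·ACC·DCA·DCA·B·DCA·ACC·B·DCA·ACC
    A ↦ ACC
    B ↦ DBA
    C ↦ DCA
    D ↦ B

A->ACC, B->DBA, C->DCA, D->B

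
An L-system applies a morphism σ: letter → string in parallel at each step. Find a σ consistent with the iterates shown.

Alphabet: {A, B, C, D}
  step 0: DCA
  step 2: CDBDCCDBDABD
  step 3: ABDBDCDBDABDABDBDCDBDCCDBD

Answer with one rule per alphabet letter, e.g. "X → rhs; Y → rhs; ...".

  step 2 ⇒ step 3: CDBDCCDBDABD ⇒ ABD·BD·CD·BD·ABD·ABD·BD·CD·BD·C·CD·BD
    A ↦ C
    B ↦ CD
    C ↦ ABD
    D ↦ BD

A->C, B->CD, C->ABD, D->BD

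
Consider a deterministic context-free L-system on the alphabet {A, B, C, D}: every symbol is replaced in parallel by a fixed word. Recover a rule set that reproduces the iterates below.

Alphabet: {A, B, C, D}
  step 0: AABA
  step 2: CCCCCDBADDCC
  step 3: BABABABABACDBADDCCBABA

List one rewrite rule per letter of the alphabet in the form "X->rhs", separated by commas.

  step 2 ⇒ step 3: CCCCCDBADDCC ⇒ BA·BA·BA·BA·BA·C·DBA·DD·C·C·BA·BA
    A ↦ DD
    B ↦ DBA
    C ↦ BA
    D ↦ C

A->DD, B->DBA, C->BA, D->C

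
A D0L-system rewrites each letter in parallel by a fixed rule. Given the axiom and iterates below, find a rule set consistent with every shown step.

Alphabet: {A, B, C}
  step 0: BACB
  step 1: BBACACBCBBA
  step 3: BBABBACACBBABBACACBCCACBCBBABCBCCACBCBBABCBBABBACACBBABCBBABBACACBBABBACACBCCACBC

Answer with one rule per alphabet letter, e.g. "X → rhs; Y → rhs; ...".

  step 0 ⇒ step 1: BACB ⇒ BBA·CAC·BC·BBA
    A ↦ CAC
    B ↦ BBA
    C ↦ BC

A->CAC, B->BBA, C->BC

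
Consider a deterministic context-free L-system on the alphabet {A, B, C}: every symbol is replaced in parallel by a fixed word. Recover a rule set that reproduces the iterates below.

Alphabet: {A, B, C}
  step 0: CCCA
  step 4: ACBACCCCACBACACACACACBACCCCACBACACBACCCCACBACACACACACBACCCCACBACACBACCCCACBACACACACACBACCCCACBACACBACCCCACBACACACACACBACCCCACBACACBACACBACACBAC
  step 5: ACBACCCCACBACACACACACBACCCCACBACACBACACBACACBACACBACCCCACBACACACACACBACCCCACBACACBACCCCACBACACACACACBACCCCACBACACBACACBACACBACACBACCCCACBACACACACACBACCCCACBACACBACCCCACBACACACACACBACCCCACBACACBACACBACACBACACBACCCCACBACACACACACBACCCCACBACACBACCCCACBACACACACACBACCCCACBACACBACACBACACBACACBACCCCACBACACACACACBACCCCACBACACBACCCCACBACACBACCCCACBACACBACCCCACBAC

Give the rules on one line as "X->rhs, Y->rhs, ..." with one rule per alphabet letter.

A->ACB, B->CCC, C->AC

  step 4 ⇒ step 5: ACBACCCCACBACACACACACBACCCCACBACACBACCCCACBACACACACACBACCCCACBACACBACCCCACBACACACACACBACCCCACBACACBACCCCACBACACACACACBACCCCACBACACBACACBACACBAC ⇒ ACB·AC·CCC·ACB·AC·AC·AC·AC·ACB·AC·CCC·ACB·AC·ACB·AC·ACB·AC·ACB·AC·ACB·AC·CCC·ACB·AC·AC·AC·AC·ACB·AC·CCC·ACB·AC·ACB·AC·CCC·ACB·AC·AC·AC·AC·ACB·AC·CCC·ACB·AC·ACB·AC·ACB·AC·ACB·AC·ACB·AC·CCC·ACB·AC·AC·AC·AC·ACB·AC·CCC·ACB·AC·ACB·AC·CCC·ACB·AC·AC·AC·AC·ACB·AC·CCC·ACB·AC·ACB·AC·ACB·AC·ACB·AC·ACB·AC·CCC·ACB·AC·AC·AC·AC·ACB·AC·CCC·ACB·AC·ACB·AC·CCC·ACB·AC·AC·AC·AC·ACB·AC·CCC·ACB·AC·ACB·AC·ACB·AC·ACB·AC·ACB·AC·CCC·ACB·AC·AC·AC·AC·ACB·AC·CCC·ACB·AC·ACB·AC·CCC·ACB·AC·ACB·AC·CCC·ACB·AC·ACB·AC·CCC·ACB·AC
    A ↦ ACB
    B ↦ CCC
    C ↦ AC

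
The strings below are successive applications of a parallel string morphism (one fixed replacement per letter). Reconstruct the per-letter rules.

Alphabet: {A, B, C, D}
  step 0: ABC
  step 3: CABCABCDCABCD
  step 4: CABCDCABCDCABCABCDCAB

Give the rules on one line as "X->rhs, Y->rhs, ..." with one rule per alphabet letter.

A->B, B->CD, C->CA, D->B

  step 3 ⇒ step 4: CABCABCDCABCD ⇒ CA·B·CD·CA·B·CD·CA·B·CA·B·CD·CA·B
    A ↦ B
    B ↦ CD
    C ↦ CA
    D ↦ B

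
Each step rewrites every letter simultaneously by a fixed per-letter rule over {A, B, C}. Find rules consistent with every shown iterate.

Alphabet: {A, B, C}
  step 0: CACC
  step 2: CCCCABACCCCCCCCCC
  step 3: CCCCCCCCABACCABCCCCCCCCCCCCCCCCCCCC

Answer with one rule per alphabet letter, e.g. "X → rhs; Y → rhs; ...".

A->AB, B->ACC, C->CC

  step 2 ⇒ step 3: CCCCABACCCCCCCCCC ⇒ CC·CC·CC·CC·AB·ACC·AB·CC·CC·CC·CC·CC·CC·CC·CC·CC·CC
    A ↦ AB
    B ↦ ACC
    C ↦ CC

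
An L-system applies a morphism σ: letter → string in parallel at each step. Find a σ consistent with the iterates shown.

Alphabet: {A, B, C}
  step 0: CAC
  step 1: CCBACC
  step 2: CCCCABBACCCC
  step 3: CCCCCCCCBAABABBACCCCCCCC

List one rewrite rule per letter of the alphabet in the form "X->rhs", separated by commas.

A->BA, B->AB, C->CC

  step 2 ⇒ step 3: CCCCABBACCCC ⇒ CC·CC·CC·CC·BA·AB·AB·BA·CC·CC·CC·CC
    A ↦ BA
    B ↦ AB
    C ↦ CC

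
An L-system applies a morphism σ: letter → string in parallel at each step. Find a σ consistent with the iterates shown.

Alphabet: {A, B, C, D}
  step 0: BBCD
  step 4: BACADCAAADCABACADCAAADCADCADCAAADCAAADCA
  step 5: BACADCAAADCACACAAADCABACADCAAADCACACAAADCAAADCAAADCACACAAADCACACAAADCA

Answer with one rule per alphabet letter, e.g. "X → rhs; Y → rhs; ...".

A->CA, B->BA, C->D, D->AA

  step 4 ⇒ step 5: BACADCAAADCABACADCAAADCADCADCAAADCAAADCA ⇒ BA·CA·D·CA·AA·D·CA·CA·CA·AA·D·CA·BA·CA·D·CA·AA·D·CA·CA·CA·AA·D·CA·AA·D·CA·AA·D·CA·CA·CA·AA·D·CA·CA·CA·AA·D·CA
    A ↦ CA
    B ↦ BA
    C ↦ D
    D ↦ AA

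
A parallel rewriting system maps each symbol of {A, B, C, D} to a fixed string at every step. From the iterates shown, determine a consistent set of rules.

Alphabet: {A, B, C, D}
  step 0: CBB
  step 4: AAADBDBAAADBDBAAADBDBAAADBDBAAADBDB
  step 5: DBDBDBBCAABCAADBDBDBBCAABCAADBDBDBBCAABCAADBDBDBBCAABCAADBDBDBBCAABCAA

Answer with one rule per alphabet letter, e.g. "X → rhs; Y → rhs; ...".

A->DB, B->AA, C->A, D->BC

  step 4 ⇒ step 5: AAADBDBAAADBDBAAADBDBAAADBDBAAADBDB ⇒ DB·DB·DB·BC·AA·BC·AA·DB·DB·DB·BC·AA·BC·AA·DB·DB·DB·BC·AA·BC·AA·DB·DB·DB·BC·AA·BC·AA·DB·DB·DB·BC·AA·BC·AA
    A ↦ DB
    B ↦ AA
    D ↦ BC
    C ↦ A  (constrained at step 0)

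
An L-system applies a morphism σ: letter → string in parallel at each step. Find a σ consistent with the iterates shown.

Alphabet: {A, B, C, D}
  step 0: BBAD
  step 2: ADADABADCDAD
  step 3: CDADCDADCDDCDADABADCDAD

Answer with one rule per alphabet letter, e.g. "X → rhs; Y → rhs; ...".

  step 2 ⇒ step 3: ADADABADCDAD ⇒ CD·AD·CD·AD·CD·D·CD·AD·AB·AD·CD·AD
    A ↦ CD
    B ↦ D
    C ↦ AB
    D ↦ AD

A->CD, B->D, C->AB, D->AD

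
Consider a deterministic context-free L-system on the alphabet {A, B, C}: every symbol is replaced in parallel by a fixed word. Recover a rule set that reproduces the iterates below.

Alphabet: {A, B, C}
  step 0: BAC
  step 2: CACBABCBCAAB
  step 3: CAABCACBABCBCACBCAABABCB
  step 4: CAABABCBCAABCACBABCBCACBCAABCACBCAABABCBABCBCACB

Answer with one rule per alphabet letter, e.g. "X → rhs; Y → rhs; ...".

A->AB, B->CB, C->CA

  step 3 ⇒ step 4: CAABCACBABCBCACBCAABABCB ⇒ CA·AB·AB·CB·CA·AB·CA·CB·AB·CB·CA·CB·CA·AB·CA·CB·CA·AB·AB·CB·AB·CB·CA·CB
    A ↦ AB
    B ↦ CB
    C ↦ CA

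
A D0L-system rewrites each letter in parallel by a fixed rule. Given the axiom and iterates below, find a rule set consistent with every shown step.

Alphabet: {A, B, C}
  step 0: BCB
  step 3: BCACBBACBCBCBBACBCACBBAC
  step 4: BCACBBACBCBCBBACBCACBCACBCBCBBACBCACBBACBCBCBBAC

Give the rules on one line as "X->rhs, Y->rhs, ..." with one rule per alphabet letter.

  step 3 ⇒ step 4: BCACBBACBCBCBBACBCACBBAC ⇒ BC·AC·BB·AC·BC·BC·BB·AC·BC·AC·BC·AC·BC·BC·BB·AC·BC·AC·BB·AC·BC·BC·BB·AC
    A ↦ BB
    B ↦ BC
    C ↦ AC

A->BB, B->BC, C->AC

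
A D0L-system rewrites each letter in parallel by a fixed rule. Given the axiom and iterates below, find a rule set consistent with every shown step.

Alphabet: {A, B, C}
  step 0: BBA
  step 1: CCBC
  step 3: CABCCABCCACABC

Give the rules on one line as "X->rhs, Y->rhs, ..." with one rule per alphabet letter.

  step 0 ⇒ step 1: BBA ⇒ C·C·BC
    A ↦ BC
    B ↦ C
    C ↦ CA  (constrained at step 1)

A->BC, B->C, C->CA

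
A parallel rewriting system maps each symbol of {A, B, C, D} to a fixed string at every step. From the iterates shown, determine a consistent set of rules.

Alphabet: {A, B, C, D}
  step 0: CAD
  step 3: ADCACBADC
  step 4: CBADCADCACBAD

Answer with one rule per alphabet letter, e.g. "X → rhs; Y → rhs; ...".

A->C, B->CA, C->AD, D->B

  step 3 ⇒ step 4: ADCACBADC ⇒ C·B·AD·C·AD·CA·C·B·AD
    A ↦ C
    B ↦ CA
    C ↦ AD
    D ↦ B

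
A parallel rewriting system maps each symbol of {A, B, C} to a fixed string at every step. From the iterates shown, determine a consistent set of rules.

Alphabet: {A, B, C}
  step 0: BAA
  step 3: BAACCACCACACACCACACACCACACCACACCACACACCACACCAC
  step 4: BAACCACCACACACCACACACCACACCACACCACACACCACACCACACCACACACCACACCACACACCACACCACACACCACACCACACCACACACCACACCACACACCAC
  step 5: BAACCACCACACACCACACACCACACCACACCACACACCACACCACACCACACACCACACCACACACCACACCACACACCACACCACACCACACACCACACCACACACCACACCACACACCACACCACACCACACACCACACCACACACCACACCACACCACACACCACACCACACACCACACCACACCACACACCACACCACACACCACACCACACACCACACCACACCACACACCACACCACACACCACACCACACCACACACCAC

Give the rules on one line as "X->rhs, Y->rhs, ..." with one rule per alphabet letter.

A->ACC, B->BA, C->AC

  step 4 ⇒ step 5: BAACCACCACACACCACACACCACACCACACCACACACCACACCACACCACACACCACACCACACACCACACCACACACCACACCACACCACACACCACACCACACACCAC ⇒ BA·ACC·ACC·AC·AC·ACC·AC·AC·ACC·AC·ACC·AC·ACC·AC·AC·ACC·AC·ACC·AC·ACC·AC·AC·ACC·AC·ACC·AC·AC·ACC·AC·ACC·AC·AC·ACC·AC·ACC·AC·ACC·AC·AC·ACC·AC·ACC·AC·AC·ACC·AC·ACC·AC·AC·ACC·AC·ACC·AC·ACC·AC·AC·ACC·AC·ACC·AC·AC·ACC·AC·ACC·AC·ACC·AC·AC·ACC·AC·ACC·AC·AC·ACC·AC·ACC·AC·ACC·AC·AC·ACC·AC·ACC·AC·AC·ACC·AC·ACC·AC·AC·ACC·AC·ACC·AC·ACC·AC·AC·ACC·AC·ACC·AC·AC·ACC·AC·ACC·AC·ACC·AC·AC·ACC·AC
    A ↦ ACC
    B ↦ BA
    C ↦ AC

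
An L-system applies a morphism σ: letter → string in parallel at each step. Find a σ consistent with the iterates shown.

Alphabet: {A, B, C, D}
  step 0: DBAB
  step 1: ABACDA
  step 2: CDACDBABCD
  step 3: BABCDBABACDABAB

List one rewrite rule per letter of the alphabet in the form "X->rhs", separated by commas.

  step 2 ⇒ step 3: CDACDBABCD ⇒ B·AB·CD·B·AB·A·CD·A·B·AB
    A ↦ CD
    B ↦ A
    C ↦ B
    D ↦ AB

A->CD, B->A, C->B, D->AB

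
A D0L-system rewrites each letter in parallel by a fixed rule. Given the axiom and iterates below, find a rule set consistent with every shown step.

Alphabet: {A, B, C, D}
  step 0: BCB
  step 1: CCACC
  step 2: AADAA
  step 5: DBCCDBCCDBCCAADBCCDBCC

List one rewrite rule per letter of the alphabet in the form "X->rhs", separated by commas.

A->D, B->CC, C->A, D->DB

  step 1 ⇒ step 2: CCACC ⇒ A·A·D·A·A
    A ↦ D
    C ↦ A
  step 0 ⇒ step 1: BCB ⇒ CC·A·CC
    B ↦ CC
    D ↦ DB  (constrained at step 2)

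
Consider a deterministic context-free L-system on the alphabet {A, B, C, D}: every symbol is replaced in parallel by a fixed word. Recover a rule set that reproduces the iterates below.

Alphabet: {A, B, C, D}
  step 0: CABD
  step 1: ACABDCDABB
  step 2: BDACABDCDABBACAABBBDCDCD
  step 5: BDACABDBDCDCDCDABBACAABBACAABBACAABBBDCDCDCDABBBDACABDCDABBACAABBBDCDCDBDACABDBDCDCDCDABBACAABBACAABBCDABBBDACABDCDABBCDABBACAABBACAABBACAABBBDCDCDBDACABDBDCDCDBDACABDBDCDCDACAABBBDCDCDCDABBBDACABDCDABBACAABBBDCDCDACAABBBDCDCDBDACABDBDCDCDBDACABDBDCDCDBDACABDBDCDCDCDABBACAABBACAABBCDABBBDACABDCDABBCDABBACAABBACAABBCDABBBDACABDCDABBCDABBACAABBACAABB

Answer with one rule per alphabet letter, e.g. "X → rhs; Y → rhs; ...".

  step 1 ⇒ step 2: ACABDCDABB ⇒ BD·ACA·BD·CD·ABB·ACA·ABB·BD·CD·CD
    A ↦ BD
    B ↦ CD
    C ↦ ACA
    D ↦ ABB

A->BD, B->CD, C->ACA, D->ABB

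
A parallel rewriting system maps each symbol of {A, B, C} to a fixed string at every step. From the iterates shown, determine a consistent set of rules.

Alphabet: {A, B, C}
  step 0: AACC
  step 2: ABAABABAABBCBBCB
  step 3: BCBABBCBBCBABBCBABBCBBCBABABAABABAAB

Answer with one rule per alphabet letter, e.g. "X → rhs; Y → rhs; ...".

  step 2 ⇒ step 3: ABAABABAABBCBBCB ⇒ BCB·AB·BCB·BCB·AB·BCB·AB·BCB·BCB·AB·AB·A·AB·AB·A·AB
    A ↦ BCB
    B ↦ AB
    C ↦ A

A->BCB, B->AB, C->A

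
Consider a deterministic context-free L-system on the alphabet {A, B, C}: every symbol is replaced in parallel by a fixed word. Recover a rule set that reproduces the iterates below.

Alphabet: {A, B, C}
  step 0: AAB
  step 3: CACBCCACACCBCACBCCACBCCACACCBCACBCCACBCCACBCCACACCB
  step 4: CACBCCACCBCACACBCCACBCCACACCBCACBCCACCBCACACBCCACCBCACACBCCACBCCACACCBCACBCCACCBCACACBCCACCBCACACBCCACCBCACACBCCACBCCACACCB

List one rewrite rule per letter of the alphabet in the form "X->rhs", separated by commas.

A->CBC, B->CCB, C->CA

  step 3 ⇒ step 4: CACBCCACACCBCACBCCACBCCACACCBCACBCCACBCCACBCCACACCB ⇒ CA·CBC·CA·CCB·CA·CA·CBC·CA·CBC·CA·CA·CCB·CA·CBC·CA·CCB·CA·CA·CBC·CA·CCB·CA·CA·CBC·CA·CBC·CA·CA·CCB·CA·CBC·CA·CCB·CA·CA·CBC·CA·CCB·CA·CA·CBC·CA·CCB·CA·CA·CBC·CA·CBC·CA·CA·CCB
    A ↦ CBC
    B ↦ CCB
    C ↦ CA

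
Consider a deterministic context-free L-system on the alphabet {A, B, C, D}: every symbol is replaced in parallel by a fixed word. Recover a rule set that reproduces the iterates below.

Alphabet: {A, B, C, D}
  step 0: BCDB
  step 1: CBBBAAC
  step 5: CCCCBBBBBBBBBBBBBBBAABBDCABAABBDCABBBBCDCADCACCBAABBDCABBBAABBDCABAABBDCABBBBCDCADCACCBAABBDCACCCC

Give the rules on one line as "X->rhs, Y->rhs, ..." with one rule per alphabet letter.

A->DCA, B->C, C->BB, D->BAA

  step 0 ⇒ step 1: BCDB ⇒ C·BB·BAA·C
    B ↦ C
    C ↦ BB
    D ↦ BAA
    A ↦ DCA  (constrained at step 1)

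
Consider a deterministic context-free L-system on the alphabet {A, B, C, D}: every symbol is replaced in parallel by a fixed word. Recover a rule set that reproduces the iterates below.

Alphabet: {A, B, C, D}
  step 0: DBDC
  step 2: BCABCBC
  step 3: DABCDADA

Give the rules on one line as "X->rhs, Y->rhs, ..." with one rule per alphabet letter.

  step 2 ⇒ step 3: BCABCBC ⇒ D·A·BC·D·A·D·A
    A ↦ BC
    B ↦ D
    C ↦ A
    D ↦ A  (constrained at step 0)

A->BC, B->D, C->A, D->A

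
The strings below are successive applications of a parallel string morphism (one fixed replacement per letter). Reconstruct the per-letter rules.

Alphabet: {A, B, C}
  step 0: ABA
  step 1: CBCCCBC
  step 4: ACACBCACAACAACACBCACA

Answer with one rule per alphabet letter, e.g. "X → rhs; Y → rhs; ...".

  step 0 ⇒ step 1: ABA ⇒ CBC·C·CBC
    A ↦ CBC
    B ↦ C
    C ↦ A  (constrained at step 1)

A->CBC, B->C, C->A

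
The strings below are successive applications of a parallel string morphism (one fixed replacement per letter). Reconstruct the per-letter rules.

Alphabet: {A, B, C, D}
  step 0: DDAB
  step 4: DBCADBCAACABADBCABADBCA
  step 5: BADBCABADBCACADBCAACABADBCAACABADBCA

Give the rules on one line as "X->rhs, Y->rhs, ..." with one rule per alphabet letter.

A->CA, B->A, C->DB, D->B

  step 4 ⇒ step 5: DBCADBCAACABADBCABADBCA ⇒ B·A·DB·CA·B·A·DB·CA·CA·DB·CA·A·CA·B·A·DB·CA·A·CA·B·A·DB·CA
    A ↦ CA
    B ↦ A
    C ↦ DB
    D ↦ B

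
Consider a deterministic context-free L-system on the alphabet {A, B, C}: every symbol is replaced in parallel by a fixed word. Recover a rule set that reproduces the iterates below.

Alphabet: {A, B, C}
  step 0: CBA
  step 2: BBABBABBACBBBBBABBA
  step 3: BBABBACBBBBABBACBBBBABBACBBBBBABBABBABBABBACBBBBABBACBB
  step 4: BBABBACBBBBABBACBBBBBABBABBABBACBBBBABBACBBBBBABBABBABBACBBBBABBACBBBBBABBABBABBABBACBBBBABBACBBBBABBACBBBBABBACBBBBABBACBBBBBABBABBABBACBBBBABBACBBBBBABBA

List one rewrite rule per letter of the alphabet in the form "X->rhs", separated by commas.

A->CBB, B->BBA, C->B

  step 3 ⇒ step 4: BBABBACBBBBABBACBBBBABBACBBBBBABBABBABBABBACBBBBABBACBB ⇒ BBA·BBA·CBB·BBA·BBA·CBB·B·BBA·BBA·BBA·BBA·CBB·BBA·BBA·CBB·B·BBA·BBA·BBA·BBA·CBB·BBA·BBA·CBB·B·BBA·BBA·BBA·BBA·BBA·CBB·BBA·BBA·CBB·BBA·BBA·CBB·BBA·BBA·CBB·BBA·BBA·CBB·B·BBA·BBA·BBA·BBA·CBB·BBA·BBA·CBB·B·BBA·BBA
    A ↦ CBB
    B ↦ BBA
    C ↦ B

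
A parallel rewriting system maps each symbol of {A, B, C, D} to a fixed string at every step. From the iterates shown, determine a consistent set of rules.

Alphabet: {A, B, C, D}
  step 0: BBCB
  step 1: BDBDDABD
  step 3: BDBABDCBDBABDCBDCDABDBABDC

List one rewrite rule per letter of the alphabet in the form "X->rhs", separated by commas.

  step 0 ⇒ step 1: BBCB ⇒ BD·BD·DA·BD
    B ↦ BD
    C ↦ DA
    A ↦ C  (constrained at step 1)
    D ↦ BA  (constrained at step 1)

A->C, B->BD, C->DA, D->BA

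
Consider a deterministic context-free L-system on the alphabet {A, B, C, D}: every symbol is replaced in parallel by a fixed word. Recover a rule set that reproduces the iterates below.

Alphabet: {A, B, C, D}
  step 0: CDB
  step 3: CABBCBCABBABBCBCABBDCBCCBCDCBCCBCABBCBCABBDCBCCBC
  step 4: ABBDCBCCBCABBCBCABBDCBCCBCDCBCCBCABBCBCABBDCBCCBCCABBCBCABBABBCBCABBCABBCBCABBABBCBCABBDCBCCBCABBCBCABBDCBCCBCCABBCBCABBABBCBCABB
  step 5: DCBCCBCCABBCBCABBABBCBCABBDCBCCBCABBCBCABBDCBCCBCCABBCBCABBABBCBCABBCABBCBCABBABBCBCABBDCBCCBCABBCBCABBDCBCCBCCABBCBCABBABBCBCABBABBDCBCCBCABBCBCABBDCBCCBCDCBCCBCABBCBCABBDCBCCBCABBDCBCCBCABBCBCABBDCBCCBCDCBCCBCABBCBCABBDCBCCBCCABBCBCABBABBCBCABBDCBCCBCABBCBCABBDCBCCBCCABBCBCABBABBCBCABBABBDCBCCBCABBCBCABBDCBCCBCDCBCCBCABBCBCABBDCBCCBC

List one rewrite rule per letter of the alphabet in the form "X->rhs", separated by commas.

A->D, B->CBC, C->ABB, D->C

  step 4 ⇒ step 5: ABBDCBCCBCABBCBCABBDCBCCBCDCBCCBCABBCBCABBDCBCCBCCABBCBCABBABBCBCABBCABBCBCABBABBCBCABBDCBCCBCABBCBCABBDCBCCBCCABBCBCABBABBCBCABB ⇒ D·CBC·CBC·C·ABB·CBC·ABB·ABB·CBC·ABB·D·CBC·CBC·ABB·CBC·ABB·D·CBC·CBC·C·ABB·CBC·ABB·ABB·CBC·ABB·C·ABB·CBC·ABB·ABB·CBC·ABB·D·CBC·CBC·ABB·CBC·ABB·D·CBC·CBC·C·ABB·CBC·ABB·ABB·CBC·ABB·ABB·D·CBC·CBC·ABB·CBC·ABB·D·CBC·CBC·D·CBC·CBC·ABB·CBC·ABB·D·CBC·CBC·ABB·D·CBC·CBC·ABB·CBC·ABB·D·CBC·CBC·D·CBC·CBC·ABB·CBC·ABB·D·CBC·CBC·C·ABB·CBC·ABB·ABB·CBC·ABB·D·CBC·CBC·ABB·CBC·ABB·D·CBC·CBC·C·ABB·CBC·ABB·ABB·CBC·ABB·ABB·D·CBC·CBC·ABB·CBC·ABB·D·CBC·CBC·D·CBC·CBC·ABB·CBC·ABB·D·CBC·CBC
    A ↦ D
    B ↦ CBC
    C ↦ ABB
    D ↦ C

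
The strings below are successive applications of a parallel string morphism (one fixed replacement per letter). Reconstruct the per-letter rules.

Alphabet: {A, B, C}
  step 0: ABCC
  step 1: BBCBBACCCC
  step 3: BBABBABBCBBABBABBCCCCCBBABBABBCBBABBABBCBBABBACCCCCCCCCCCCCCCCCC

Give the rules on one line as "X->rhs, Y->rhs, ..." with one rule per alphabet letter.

  step 0 ⇒ step 1: ABCC ⇒ BBC·BBA·CC·CC
    A ↦ BBC
    B ↦ BBA
    C ↦ CC

A->BBC, B->BBA, C->CC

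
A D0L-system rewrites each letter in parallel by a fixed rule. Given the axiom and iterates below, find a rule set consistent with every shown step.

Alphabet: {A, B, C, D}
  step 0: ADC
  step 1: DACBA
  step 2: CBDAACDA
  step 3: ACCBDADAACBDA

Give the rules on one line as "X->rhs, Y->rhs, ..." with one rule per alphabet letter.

A->DA, B->C, C->A, D->CB

  step 2 ⇒ step 3: CBDAACDA ⇒ A·C·CB·DA·DA·A·CB·DA
    A ↦ DA
    B ↦ C
    C ↦ A
    D ↦ CB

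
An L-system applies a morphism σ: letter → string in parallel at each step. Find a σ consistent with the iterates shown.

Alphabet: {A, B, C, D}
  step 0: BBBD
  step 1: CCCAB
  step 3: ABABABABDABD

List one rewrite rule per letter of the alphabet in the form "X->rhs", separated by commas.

A->DCD, B->C, C->D, D->AB

  step 0 ⇒ step 1: BBBD ⇒ C·C·C·AB
    B ↦ C
    D ↦ AB
    A ↦ DCD  (constrained at step 1)
    C ↦ D  (constrained at step 1)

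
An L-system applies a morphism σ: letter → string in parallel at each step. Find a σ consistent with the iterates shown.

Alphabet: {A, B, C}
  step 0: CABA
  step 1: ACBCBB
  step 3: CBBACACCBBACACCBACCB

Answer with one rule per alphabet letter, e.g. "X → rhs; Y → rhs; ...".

A->B, B->CB, C->AC

  step 0 ⇒ step 1: CABA ⇒ AC·B·CB·B
    A ↦ B
    B ↦ CB
    C ↦ AC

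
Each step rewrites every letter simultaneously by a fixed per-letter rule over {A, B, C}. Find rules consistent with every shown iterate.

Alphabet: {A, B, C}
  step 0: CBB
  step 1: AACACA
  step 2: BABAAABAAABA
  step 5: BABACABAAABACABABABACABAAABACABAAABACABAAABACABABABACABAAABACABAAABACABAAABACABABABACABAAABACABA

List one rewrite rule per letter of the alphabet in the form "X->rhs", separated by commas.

A->BA, B->CA, C->AA

  step 1 ⇒ step 2: AACACA ⇒ BA·BA·AA·BA·AA·BA
    A ↦ BA
    C ↦ AA
  step 0 ⇒ step 1: CBB ⇒ AA·CA·CA
    B ↦ CA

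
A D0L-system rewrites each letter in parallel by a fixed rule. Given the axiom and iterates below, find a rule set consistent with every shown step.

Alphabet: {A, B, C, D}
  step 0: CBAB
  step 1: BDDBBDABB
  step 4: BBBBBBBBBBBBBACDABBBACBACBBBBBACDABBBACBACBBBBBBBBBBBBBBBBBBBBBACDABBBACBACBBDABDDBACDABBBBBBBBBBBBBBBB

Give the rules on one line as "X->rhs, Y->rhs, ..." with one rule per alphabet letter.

A->DA, B->BB, C->BDD, D->BAC

  step 0 ⇒ step 1: CBAB ⇒ BDD·BB·DA·BB
    A ↦ DA
    B ↦ BB
    C ↦ BDD
    D ↦ BAC  (constrained at step 1)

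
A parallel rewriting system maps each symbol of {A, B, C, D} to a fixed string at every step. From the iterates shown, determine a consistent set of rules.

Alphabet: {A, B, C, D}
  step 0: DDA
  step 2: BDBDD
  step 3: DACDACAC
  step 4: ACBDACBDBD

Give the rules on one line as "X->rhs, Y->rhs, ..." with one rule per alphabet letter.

A->B, B->D, C->D, D->AC

  step 3 ⇒ step 4: DACDACAC ⇒ AC·B·D·AC·B·D·B·D
    A ↦ B
    C ↦ D
    D ↦ AC
  step 2 ⇒ step 3: BDBDD ⇒ D·AC·D·AC·AC
    B ↦ D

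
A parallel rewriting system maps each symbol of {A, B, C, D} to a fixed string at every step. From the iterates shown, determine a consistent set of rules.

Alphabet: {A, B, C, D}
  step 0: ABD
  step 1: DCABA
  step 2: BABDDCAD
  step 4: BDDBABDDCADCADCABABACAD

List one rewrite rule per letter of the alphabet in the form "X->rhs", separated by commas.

A->D, B->CA, C->BD, D->BA

  step 1 ⇒ step 2: DCABA ⇒ BA·BD·D·CA·D
    A ↦ D
    B ↦ CA
    C ↦ BD
    D ↦ BA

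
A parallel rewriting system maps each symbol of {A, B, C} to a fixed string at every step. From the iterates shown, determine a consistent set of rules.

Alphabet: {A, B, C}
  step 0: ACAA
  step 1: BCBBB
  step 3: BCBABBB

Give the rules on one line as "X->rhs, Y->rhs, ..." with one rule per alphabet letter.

  step 0 ⇒ step 1: ACAA ⇒ B·CB·B·B
    A ↦ B
    C ↦ CB
    B ↦ A  (constrained at step 1)

A->B, B->A, C->CB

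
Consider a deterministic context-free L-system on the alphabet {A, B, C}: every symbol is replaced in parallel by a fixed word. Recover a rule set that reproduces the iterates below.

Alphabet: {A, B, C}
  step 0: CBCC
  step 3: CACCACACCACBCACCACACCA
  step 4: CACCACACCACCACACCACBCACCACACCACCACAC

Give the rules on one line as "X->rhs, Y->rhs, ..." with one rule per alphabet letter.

A->C, B->CB, C->CA

  step 3 ⇒ step 4: CACCACACCACBCACCACACCA ⇒ CA·C·CA·CA·C·CA·C·CA·CA·C·CA·CB·CA·C·CA·CA·C·CA·C·CA·CA·C
    A ↦ C
    B ↦ CB
    C ↦ CA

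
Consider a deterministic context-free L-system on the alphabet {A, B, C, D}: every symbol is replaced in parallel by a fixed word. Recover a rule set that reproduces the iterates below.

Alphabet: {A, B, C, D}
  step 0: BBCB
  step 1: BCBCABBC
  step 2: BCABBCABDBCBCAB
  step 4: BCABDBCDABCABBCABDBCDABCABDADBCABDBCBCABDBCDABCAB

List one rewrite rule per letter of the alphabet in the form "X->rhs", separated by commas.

  step 1 ⇒ step 2: BCBCABBC ⇒ BC·AB·BC·AB·D·BC·BC·AB
    A ↦ D
    B ↦ BC
    C ↦ AB
    D ↦ DA  (constrained at step 2)

A->D, B->BC, C->AB, D->DA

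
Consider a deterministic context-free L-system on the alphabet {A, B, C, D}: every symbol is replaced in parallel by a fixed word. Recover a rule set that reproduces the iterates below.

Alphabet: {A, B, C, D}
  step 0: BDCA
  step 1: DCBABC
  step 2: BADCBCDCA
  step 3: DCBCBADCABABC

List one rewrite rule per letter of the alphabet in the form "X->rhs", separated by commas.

A->BC, B->DC, C->A, D->B

  step 2 ⇒ step 3: BADCBCDCA ⇒ DC·BC·B·A·DC·A·B·A·BC
    A ↦ BC
    B ↦ DC
    C ↦ A
    D ↦ B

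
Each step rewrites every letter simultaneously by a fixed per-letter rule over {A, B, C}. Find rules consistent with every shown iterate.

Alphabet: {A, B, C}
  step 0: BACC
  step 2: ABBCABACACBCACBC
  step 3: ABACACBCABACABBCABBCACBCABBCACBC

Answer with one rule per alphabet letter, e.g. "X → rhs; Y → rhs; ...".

  step 2 ⇒ step 3: ABBCABACACBCACBC ⇒ AB·AC·AC·BC·AB·AC·AB·BC·AB·BC·AC·BC·AB·BC·AC·BC
    A ↦ AB
    B ↦ AC
    C ↦ BC

A->AB, B->AC, C->BC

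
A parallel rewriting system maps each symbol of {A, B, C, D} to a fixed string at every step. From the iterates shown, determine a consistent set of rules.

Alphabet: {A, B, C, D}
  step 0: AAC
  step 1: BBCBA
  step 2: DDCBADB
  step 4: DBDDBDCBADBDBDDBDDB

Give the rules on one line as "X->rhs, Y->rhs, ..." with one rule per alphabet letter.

  step 1 ⇒ step 2: BBCBA ⇒ D·D·CBA·D·B
    A ↦ B
    B ↦ D
    C ↦ CBA
    D ↦ DB  (constrained at step 2)

A->B, B->D, C->CBA, D->DB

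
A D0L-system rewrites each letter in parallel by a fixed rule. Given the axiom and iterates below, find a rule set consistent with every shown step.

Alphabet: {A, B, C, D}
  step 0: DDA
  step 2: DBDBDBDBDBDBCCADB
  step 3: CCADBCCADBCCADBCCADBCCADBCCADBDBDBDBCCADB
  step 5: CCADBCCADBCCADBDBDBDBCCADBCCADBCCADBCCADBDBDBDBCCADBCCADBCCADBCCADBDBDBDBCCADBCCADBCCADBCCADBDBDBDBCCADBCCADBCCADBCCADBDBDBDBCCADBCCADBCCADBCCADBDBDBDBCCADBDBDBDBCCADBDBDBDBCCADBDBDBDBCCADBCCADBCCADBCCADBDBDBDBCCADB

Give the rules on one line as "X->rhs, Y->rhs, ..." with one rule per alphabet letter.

A->DB, B->DB, C->DB, D->CCA

  step 2 ⇒ step 3: DBDBDBDBDBDBCCADB ⇒ CCA·DB·CCA·DB·CCA·DB·CCA·DB·CCA·DB·CCA·DB·DB·DB·DB·CCA·DB
    A ↦ DB
    B ↦ DB
    C ↦ DB
    D ↦ CCA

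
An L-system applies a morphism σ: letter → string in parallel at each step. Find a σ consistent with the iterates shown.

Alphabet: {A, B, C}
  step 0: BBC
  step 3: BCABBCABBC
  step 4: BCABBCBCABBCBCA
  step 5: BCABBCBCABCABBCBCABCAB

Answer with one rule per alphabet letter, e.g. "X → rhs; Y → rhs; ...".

A->B, B->BC, C->A

  step 4 ⇒ step 5: BCABBCBCABBCBCA ⇒ BC·A·B·BC·BC·A·BC·A·B·BC·BC·A·BC·A·B
    A ↦ B
    B ↦ BC
    C ↦ A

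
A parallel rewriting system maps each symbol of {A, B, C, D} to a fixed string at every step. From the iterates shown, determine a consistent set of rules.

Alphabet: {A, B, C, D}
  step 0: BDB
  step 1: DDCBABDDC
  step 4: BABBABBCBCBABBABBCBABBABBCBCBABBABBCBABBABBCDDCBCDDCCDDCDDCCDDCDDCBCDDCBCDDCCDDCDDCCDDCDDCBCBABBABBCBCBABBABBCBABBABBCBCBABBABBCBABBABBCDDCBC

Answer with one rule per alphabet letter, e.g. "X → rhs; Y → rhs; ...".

A->C, B->DDC, C->BC, D->BAB

  step 0 ⇒ step 1: BDB ⇒ DDC·BAB·DDC
    B ↦ DDC
    D ↦ BAB
    A ↦ C  (constrained at step 1)
    C ↦ BC  (constrained at step 1)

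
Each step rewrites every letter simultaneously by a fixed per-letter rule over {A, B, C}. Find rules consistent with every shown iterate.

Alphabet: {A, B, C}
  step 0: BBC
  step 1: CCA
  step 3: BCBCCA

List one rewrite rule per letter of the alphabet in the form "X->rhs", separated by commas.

A->BC, B->C, C->A

  step 0 ⇒ step 1: BBC ⇒ C·C·A
    B ↦ C
    C ↦ A
    A ↦ BC  (constrained at step 1)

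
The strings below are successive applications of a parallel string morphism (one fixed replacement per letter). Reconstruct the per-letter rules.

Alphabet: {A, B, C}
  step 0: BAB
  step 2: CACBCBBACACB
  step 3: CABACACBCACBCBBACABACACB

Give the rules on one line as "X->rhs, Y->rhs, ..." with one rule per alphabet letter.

  step 2 ⇒ step 3: CACBCBBACACB ⇒ CA·BA·CA·CB·CA·CB·CB·BA·CA·BA·CA·CB
    A ↦ BA
    B ↦ CB
    C ↦ CA

A->BA, B->CB, C->CA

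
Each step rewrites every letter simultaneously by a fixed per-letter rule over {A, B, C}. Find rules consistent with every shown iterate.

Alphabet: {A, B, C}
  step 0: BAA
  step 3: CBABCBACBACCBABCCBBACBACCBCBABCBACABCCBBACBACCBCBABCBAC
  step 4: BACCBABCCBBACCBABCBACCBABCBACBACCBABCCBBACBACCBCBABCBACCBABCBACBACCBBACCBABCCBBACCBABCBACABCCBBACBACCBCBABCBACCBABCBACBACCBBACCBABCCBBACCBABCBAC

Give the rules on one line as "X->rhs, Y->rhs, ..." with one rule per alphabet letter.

A->ABC, B->CB, C->BAC

  step 3 ⇒ step 4: CBABCBACBACCBABCCBBACBACCBCBABCBACABCCBBACBACCBCBABCBAC ⇒ BAC·CB·ABC·CB·BAC·CB·ABC·BAC·CB·ABC·BAC·BAC·CB·ABC·CB·BAC·BAC·CB·CB·ABC·BAC·CB·ABC·BAC·BAC·CB·BAC·CB·ABC·CB·BAC·CB·ABC·BAC·ABC·CB·BAC·BAC·CB·CB·ABC·BAC·CB·ABC·BAC·BAC·CB·BAC·CB·ABC·CB·BAC·CB·ABC·BAC
    A ↦ ABC
    B ↦ CB
    C ↦ BAC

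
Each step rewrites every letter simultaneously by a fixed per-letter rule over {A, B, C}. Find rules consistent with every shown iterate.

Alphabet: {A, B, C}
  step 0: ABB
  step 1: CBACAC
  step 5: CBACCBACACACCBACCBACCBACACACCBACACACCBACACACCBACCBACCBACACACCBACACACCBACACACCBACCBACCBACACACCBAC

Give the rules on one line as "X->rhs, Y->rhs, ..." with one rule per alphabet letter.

  step 0 ⇒ step 1: ABB ⇒ CB·AC·AC
    A ↦ CB
    B ↦ AC
    C ↦ AC  (constrained at step 1)

A->CB, B->AC, C->AC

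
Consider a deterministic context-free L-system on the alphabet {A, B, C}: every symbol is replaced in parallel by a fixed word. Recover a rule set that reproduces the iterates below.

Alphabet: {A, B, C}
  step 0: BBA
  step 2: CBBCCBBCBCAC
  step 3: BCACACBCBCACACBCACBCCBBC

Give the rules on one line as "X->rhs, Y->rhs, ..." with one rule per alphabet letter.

A->CB, B->AC, C->BC

  step 2 ⇒ step 3: CBBCCBBCBCAC ⇒ BC·AC·AC·BC·BC·AC·AC·BC·AC·BC·CB·BC
    A ↦ CB
    B ↦ AC
    C ↦ BC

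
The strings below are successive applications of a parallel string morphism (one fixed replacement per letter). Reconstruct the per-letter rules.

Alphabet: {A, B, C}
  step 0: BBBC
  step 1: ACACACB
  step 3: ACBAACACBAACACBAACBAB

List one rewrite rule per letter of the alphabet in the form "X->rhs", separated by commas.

  step 0 ⇒ step 1: BBBC ⇒ AC·AC·AC·B
    B ↦ AC
    C ↦ B
    A ↦ BA  (constrained at step 1)

A->BA, B->AC, C->B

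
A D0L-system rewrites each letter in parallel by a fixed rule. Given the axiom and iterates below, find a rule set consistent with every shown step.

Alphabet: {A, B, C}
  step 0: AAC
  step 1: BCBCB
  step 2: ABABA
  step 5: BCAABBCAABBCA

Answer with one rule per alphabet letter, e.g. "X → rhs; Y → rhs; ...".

  step 1 ⇒ step 2: BCBCB ⇒ A·B·A·B·A
    B ↦ A
    C ↦ B
  step 0 ⇒ step 1: AAC ⇒ BC·BC·B
    A ↦ BC

A->BC, B->A, C->B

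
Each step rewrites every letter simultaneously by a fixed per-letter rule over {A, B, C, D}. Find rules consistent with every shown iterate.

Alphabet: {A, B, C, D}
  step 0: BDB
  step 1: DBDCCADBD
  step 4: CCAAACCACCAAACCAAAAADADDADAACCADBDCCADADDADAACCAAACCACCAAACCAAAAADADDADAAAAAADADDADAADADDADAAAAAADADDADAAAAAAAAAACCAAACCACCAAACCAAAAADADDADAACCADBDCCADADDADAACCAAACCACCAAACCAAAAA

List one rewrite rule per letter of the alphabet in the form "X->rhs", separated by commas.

A->AA, B->DBD, C->DAD, D->CCA

  step 0 ⇒ step 1: BDB ⇒ DBD·CCA·DBD
    B ↦ DBD
    D ↦ CCA
    A ↦ AA  (constrained at step 1)
    C ↦ DAD  (constrained at step 1)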